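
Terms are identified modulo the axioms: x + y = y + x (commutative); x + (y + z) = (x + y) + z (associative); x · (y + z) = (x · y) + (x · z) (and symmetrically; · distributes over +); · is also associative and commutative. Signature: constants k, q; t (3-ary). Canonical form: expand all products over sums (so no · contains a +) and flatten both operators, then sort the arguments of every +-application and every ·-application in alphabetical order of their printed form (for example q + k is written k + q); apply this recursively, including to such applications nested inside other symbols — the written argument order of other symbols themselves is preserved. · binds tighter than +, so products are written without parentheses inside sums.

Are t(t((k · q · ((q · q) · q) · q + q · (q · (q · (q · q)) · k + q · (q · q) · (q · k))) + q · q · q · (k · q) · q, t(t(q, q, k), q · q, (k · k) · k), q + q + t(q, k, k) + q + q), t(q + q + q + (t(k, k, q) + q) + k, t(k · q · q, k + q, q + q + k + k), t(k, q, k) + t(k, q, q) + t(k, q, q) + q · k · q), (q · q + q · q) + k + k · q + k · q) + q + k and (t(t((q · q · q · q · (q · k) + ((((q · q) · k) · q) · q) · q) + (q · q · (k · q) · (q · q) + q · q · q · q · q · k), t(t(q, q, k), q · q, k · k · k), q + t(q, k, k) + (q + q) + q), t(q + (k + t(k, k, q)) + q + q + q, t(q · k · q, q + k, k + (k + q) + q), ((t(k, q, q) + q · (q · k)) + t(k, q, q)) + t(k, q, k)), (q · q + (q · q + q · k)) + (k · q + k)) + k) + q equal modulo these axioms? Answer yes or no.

Answer: yes — both canonical forms are k + q + t(t(k · q · q · q · q · q + k · q · q · q · q · q + k · q · q · q · q · q + k · q · q · q · q · q, t(t(q, q, k), q · q, k · k · k), q + q + q + q + t(q, k, k)), t(k + q + q + q + q + t(k, k, q), t(k · q · q, k + q, k + k + q + q), k · q · q + t(k, q, k) + t(k, q, q) + t(k, q, q)), k + k · q + k · q + q · q + q · q)

Derivation:
Left:  t(t((k · q · ((q · q) · q) · q + q · (q · (q · (q · q)) · k + q · (q · q) · (q · k))) + q · q · q · (k · q) · q, t(t(q, q, k), q · q, (k · k) · k), q + q + t(q, k, k) + q + q), t(q + q + q + (t(k, k, q) + q) + k, t(k · q · q, k + q, q + q + k + k), t(k, q, k) + t(k, q, q) + t(k, q, q) + q · k · q), (q · q + q · q) + k + k · q + k · q) + q + k
  Distribute:  t(t(k · q · q · q · q · q + k · q · q · q · q · q + k · q · q · q · q · q + k · q · q · q · q · q, t(t(q, q, k), q · q, k · k · k), q + q + q + q + t(q, k, k)), t(k + q + q + q + q + t(k, k, q), t(k · q · q, k + q, k + k + q + q), k · q · q + t(k, q, k) + t(k, q, q) + t(k, q, q)), k + k · q + k · q + q · q + q · q) + q + k
  Order the arguments:  k + q + t(t(k · q · q · q · q · q + k · q · q · q · q · q + k · q · q · q · q · q + k · q · q · q · q · q, t(t(q, q, k), q · q, k · k · k), q + q + q + q + t(q, k, k)), t(k + q + q + q + q + t(k, k, q), t(k · q · q, k + q, k + k + q + q), k · q · q + t(k, q, k) + t(k, q, q) + t(k, q, q)), k + k · q + k · q + q · q + q · q)
Right:  (t(t((q · q · q · q · (q · k) + ((((q · q) · k) · q) · q) · q) + (q · q · (k · q) · (q · q) + q · q · q · q · q · k), t(t(q, q, k), q · q, k · k · k), q + t(q, k, k) + (q + q) + q), t(q + (k + t(k, k, q)) + q + q + q, t(q · k · q, q + k, k + (k + q) + q), ((t(k, q, q) + q · (q · k)) + t(k, q, q)) + t(k, q, k)), (q · q + (q · q + q · k)) + (k · q + k)) + k) + q
  Flatten:  t(t(k · q · q · q · q · q + k · q · q · q · q · q + k · q · q · q · q · q + k · q · q · q · q · q, t(t(q, q, k), q · q, k · k · k), q + q + q + q + t(q, k, k)), t(k + q + q + q + q + t(k, k, q), t(k · q · q, k + q, k + k + q + q), k · q · q + t(k, q, k) + t(k, q, q) + t(k, q, q)), k + k · q + k · q + q · q + q · q) + k + q
  Order the arguments:  k + q + t(t(k · q · q · q · q · q + k · q · q · q · q · q + k · q · q · q · q · q + k · q · q · q · q · q, t(t(q, q, k), q · q, k · k · k), q + q + q + q + t(q, k, k)), t(k + q + q + q + q + t(k, k, q), t(k · q · q, k + q, k + k + q + q), k · q · q + t(k, q, k) + t(k, q, q) + t(k, q, q)), k + k · q + k · q + q · q + q · q)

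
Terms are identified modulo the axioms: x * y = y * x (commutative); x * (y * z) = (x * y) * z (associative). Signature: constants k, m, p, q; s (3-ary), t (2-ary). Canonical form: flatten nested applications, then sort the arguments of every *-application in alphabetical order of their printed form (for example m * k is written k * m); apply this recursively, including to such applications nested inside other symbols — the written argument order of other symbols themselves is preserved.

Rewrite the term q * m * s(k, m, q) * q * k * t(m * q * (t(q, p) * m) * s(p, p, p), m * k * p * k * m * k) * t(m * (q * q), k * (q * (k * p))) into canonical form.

Answer: k * m * q * q * s(k, m, q) * t(m * m * q * s(p, p, p) * t(q, p), k * k * k * m * m * p) * t(m * q * q, k * k * p * q)

Derivation:
Simplify inside:  t(m * q * (t(q, p) * m) * s(p, p, p), m * k * p * k * m * k)  →  t(m * m * q * s(p, p, p) * t(q, p), k * k * k * m * m * p)
Inside:  t(m * (q * q), k * (q * (k * p)))  →  t(m * q * q, k * k * p * q)
Order the arguments:  k * m * q * q * s(k, m, q) * t(m * m * q * s(p, p, p) * t(q, p), k * k * k * m * m * p) * t(m * q * q, k * k * p * q)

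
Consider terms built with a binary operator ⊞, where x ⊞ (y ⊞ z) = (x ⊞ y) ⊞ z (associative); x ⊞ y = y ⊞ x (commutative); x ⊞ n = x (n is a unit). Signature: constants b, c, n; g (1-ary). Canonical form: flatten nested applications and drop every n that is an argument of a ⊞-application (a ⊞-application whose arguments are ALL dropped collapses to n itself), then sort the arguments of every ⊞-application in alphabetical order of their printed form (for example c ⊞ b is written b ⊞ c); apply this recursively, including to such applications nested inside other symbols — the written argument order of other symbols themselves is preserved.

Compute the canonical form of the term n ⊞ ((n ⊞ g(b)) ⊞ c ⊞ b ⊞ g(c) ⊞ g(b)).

Answer: b ⊞ c ⊞ g(b) ⊞ g(b) ⊞ g(c)

Derivation:
Un-nest:  n ⊞ n ⊞ g(b) ⊞ c ⊞ b ⊞ g(c) ⊞ g(b)
Drop the unit:  drop n (×2)
Sort arguments:  b ⊞ c ⊞ g(b) ⊞ g(b) ⊞ g(c)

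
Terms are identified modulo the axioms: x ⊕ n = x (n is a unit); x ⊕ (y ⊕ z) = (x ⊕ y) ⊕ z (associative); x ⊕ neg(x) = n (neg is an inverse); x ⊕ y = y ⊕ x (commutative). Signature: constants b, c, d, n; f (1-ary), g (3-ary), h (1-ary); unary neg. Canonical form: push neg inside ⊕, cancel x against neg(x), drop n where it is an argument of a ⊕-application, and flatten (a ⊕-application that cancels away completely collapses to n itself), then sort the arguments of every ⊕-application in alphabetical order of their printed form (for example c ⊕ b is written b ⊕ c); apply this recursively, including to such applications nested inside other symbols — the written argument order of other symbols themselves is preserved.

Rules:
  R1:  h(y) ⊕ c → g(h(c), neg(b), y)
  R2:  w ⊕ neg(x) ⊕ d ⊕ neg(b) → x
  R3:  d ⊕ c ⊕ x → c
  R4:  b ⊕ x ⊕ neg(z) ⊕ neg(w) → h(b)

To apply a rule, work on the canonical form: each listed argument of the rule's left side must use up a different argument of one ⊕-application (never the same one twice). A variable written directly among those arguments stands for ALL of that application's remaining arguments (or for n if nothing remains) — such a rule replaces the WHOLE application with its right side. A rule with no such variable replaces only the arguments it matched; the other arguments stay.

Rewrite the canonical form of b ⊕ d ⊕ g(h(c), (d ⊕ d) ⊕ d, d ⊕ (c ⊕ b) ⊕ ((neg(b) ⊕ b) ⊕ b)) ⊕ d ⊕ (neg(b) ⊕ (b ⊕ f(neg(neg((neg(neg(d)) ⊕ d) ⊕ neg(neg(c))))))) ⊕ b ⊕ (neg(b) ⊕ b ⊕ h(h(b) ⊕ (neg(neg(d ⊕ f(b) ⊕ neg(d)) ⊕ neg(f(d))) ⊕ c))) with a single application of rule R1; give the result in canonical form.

Canonical form:  b ⊕ b ⊕ d ⊕ d ⊕ f(c ⊕ d ⊕ d) ⊕ g(h(c), d ⊕ d ⊕ d, b ⊕ b ⊕ c ⊕ d) ⊕ h(c ⊕ f(b) ⊕ f(d) ⊕ h(b))
Apply R1:  consuming c, h(b);  y := b
New term:  b ⊕ b ⊕ d ⊕ d ⊕ f(c ⊕ d ⊕ d) ⊕ g(h(c), d ⊕ d ⊕ d, b ⊕ b ⊕ c ⊕ d) ⊕ h(f(b) ⊕ f(d) ⊕ g(h(c), neg(b), b))

Answer: b ⊕ b ⊕ d ⊕ d ⊕ f(c ⊕ d ⊕ d) ⊕ g(h(c), d ⊕ d ⊕ d, b ⊕ b ⊕ c ⊕ d) ⊕ h(f(b) ⊕ f(d) ⊕ g(h(c), neg(b), b))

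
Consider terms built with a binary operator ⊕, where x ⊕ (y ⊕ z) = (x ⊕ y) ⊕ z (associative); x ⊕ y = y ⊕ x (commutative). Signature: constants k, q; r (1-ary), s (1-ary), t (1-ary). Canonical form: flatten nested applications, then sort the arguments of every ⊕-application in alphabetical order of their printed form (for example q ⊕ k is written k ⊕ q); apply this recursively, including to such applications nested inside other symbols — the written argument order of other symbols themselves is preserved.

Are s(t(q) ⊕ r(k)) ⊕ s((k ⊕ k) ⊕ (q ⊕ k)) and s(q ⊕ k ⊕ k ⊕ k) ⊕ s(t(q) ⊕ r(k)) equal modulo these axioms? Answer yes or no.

Left:  s(t(q) ⊕ r(k)) ⊕ s((k ⊕ k) ⊕ (q ⊕ k))
  Inside:  s(t(q) ⊕ r(k))  →  s(r(k) ⊕ t(q))
  Inside:  s((k ⊕ k) ⊕ (q ⊕ k))  →  s(k ⊕ k ⊕ k ⊕ q)
  Sort:  s(k ⊕ k ⊕ k ⊕ q) ⊕ s(r(k) ⊕ t(q))
Right:  s(q ⊕ k ⊕ k ⊕ k) ⊕ s(t(q) ⊕ r(k))
  Canonicalize subterm:  s(q ⊕ k ⊕ k ⊕ k)  →  s(k ⊕ k ⊕ k ⊕ q)
  Canonicalize subterm:  s(t(q) ⊕ r(k))  →  s(r(k) ⊕ t(q))
  Sort arguments:  s(k ⊕ k ⊕ k ⊕ q) ⊕ s(r(k) ⊕ t(q))

Answer: yes — both canonical forms are s(k ⊕ k ⊕ k ⊕ q) ⊕ s(r(k) ⊕ t(q))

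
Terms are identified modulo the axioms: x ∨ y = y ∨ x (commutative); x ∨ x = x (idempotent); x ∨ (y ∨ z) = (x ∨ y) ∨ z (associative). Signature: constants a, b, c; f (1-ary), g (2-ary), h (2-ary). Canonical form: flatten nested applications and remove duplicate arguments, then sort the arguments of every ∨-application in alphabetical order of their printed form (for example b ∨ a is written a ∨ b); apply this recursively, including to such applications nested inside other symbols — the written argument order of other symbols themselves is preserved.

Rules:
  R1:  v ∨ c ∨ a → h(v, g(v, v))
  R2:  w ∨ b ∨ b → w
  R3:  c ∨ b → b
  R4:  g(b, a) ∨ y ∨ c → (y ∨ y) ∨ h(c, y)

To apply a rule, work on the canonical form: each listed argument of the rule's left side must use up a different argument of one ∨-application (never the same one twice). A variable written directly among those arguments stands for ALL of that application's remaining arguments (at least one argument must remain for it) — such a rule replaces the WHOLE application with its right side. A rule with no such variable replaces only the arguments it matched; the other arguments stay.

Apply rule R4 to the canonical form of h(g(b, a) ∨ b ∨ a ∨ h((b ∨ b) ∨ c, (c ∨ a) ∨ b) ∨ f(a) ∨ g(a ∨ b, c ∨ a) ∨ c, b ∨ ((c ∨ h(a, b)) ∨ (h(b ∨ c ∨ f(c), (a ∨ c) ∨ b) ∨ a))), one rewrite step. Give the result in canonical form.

Answer: h(a ∨ b ∨ f(a) ∨ g(a ∨ b, a ∨ c) ∨ h(b ∨ c, a ∨ b ∨ c) ∨ h(c, a ∨ b ∨ f(a) ∨ g(a ∨ b, a ∨ c) ∨ h(b ∨ c, a ∨ b ∨ c)), a ∨ b ∨ c ∨ h(a, b) ∨ h(b ∨ c ∨ f(c), a ∨ b ∨ c))

Derivation:
Canonical form:  h(a ∨ b ∨ c ∨ f(a) ∨ g(a ∨ b, a ∨ c) ∨ g(b, a) ∨ h(b ∨ c, a ∨ b ∨ c), a ∨ b ∨ c ∨ h(a, b) ∨ h(b ∨ c ∨ f(c), a ∨ b ∨ c))
Match R4:  consume c, g(b, a);  y := a ∨ b ∨ f(a) ∨ g(a ∨ b, a ∨ c) ∨ h(b ∨ c, a ∨ b ∨ c)
The variable takes the whole remainder — replace the entire application.
Result:  h(a ∨ b ∨ f(a) ∨ g(a ∨ b, a ∨ c) ∨ h(b ∨ c, a ∨ b ∨ c) ∨ h(c, a ∨ b ∨ f(a) ∨ g(a ∨ b, a ∨ c) ∨ h(b ∨ c, a ∨ b ∨ c)), a ∨ b ∨ c ∨ h(a, b) ∨ h(b ∨ c ∨ f(c), a ∨ b ∨ c))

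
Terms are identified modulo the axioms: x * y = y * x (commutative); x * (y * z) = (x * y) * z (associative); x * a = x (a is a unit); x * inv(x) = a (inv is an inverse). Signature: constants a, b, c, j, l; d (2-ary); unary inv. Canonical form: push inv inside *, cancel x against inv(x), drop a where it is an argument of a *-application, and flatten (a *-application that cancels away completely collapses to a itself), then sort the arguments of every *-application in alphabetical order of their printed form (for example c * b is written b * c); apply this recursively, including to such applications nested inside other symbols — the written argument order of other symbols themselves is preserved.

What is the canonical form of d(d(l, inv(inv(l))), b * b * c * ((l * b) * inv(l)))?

Answer: d(d(l, l), b * b * b * c)

Derivation:
Focus inside:  b * b * c * ((l * b) * inv(l))
Inverses cancel:  l cancels
Collect:  b * b * b * c
Put back:  d(d(l, l), b * b * b * c)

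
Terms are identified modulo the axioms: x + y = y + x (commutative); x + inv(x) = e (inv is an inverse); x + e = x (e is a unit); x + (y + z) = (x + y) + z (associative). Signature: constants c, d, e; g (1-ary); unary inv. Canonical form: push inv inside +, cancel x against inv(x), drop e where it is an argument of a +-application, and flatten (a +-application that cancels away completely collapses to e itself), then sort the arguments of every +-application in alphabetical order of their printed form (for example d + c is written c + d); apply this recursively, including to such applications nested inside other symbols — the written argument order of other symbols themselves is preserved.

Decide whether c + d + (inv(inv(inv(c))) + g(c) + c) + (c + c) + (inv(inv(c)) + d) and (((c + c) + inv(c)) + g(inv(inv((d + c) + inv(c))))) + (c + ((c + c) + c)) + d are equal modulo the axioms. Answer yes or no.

Left:  c + d + (inv(inv(inv(c))) + g(c) + c) + (c + c) + (inv(inv(c)) + d)
  Push inv inside:  distribute inv over + and collapse double inv
  Collect terms:  c + c + c + c + d + d + g(c)
Right:  (((c + c) + inv(c)) + g(inv(inv((d + c) + inv(c))))) + (c + ((c + c) + c)) + d
  Push inv inside:  distribute inv over + and collapse double inv
  Collect:  c + c + c + c + c + g(d) + d
  Sort:  c + c + c + c + c + d + g(d)

Answer: no — c + c + c + c + d + d + g(c) vs c + c + c + c + c + d + g(d)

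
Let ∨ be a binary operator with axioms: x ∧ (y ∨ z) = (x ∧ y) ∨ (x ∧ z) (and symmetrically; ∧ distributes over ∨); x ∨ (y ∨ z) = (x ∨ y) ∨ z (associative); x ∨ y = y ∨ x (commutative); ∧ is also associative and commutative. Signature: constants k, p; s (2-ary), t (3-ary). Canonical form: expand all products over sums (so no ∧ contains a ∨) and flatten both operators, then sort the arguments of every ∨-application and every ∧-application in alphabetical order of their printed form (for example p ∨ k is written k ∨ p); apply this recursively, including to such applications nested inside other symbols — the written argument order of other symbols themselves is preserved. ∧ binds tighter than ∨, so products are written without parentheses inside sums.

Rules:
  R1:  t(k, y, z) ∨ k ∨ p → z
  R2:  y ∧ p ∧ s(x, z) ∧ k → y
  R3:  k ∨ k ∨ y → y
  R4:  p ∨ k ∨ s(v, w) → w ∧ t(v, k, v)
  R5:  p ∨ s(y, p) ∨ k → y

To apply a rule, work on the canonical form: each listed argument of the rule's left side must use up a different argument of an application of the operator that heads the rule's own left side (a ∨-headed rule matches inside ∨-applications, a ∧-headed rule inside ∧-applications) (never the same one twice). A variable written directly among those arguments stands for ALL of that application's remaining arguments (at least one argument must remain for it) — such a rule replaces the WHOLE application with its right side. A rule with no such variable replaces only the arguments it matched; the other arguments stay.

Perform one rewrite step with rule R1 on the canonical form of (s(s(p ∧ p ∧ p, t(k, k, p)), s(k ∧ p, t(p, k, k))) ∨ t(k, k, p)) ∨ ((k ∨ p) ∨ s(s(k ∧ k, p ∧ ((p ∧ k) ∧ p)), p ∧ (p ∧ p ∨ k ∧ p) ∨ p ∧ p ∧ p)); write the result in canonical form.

Canonical form:  k ∨ p ∨ s(s(k ∧ k, k ∧ p ∧ p ∧ p), k ∧ p ∧ p ∨ p ∧ p ∧ p ∨ p ∧ p ∧ p) ∨ s(s(p ∧ p ∧ p, t(k, k, p)), s(k ∧ p, t(p, k, k))) ∨ t(k, k, p)
R1 matches:  uses k, p, t(k, k, p);  y := k, z := p
Giving:  p ∨ s(s(k ∧ k, k ∧ p ∧ p ∧ p), k ∧ p ∧ p ∨ p ∧ p ∧ p ∨ p ∧ p ∧ p) ∨ s(s(p ∧ p ∧ p, t(k, k, p)), s(k ∧ p, t(p, k, k)))

Answer: p ∨ s(s(k ∧ k, k ∧ p ∧ p ∧ p), k ∧ p ∧ p ∨ p ∧ p ∧ p ∨ p ∧ p ∧ p) ∨ s(s(p ∧ p ∧ p, t(k, k, p)), s(k ∧ p, t(p, k, k)))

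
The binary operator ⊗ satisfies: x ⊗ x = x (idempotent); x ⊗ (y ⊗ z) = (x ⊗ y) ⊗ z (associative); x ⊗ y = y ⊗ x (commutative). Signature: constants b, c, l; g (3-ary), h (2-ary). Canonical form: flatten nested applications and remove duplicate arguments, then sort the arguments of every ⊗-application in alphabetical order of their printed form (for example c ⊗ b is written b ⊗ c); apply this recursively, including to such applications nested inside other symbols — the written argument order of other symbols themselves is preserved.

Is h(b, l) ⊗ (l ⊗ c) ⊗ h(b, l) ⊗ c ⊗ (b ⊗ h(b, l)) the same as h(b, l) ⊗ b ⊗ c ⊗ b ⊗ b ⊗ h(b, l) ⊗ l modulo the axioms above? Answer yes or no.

Answer: yes — both canonical forms are b ⊗ c ⊗ h(b, l) ⊗ l

Derivation:
Left:  h(b, l) ⊗ (l ⊗ c) ⊗ h(b, l) ⊗ c ⊗ (b ⊗ h(b, l))
  Flatten:  h(b, l) ⊗ l ⊗ c ⊗ h(b, l) ⊗ c ⊗ b ⊗ h(b, l)
  Drop duplicates:  drop duplicate h(b, l), c, h(b, l)
  Sort arguments:  b ⊗ c ⊗ h(b, l) ⊗ l
Right:  h(b, l) ⊗ b ⊗ c ⊗ b ⊗ b ⊗ h(b, l) ⊗ l
  Deduplicate:  drop duplicate b, b, h(b, l)
  Sort arguments:  b ⊗ c ⊗ h(b, l) ⊗ l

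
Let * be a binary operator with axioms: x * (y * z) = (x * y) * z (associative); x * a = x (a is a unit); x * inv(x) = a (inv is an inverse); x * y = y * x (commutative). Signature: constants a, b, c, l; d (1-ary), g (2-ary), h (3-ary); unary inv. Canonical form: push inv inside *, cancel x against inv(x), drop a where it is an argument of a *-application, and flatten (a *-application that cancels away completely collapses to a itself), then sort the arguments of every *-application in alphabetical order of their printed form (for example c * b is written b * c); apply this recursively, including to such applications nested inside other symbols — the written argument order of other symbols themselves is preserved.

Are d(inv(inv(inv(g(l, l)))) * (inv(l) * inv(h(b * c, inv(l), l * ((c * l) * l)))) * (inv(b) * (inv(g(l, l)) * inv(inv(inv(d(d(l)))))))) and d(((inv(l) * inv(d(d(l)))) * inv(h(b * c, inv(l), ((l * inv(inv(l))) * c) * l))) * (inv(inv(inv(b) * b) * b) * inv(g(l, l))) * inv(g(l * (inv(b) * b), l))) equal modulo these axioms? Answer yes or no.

Left:  d(inv(inv(inv(g(l, l)))) * (inv(l) * inv(h(b * c, inv(l), l * ((c * l) * l)))) * (inv(b) * (inv(g(l, l)) * inv(inv(inv(d(d(l))))))))
  Focus inside:  inv(inv(inv(g(l, l)))) * (inv(l) * inv(h(b * c, inv(l), l * ((c * l) * l)))) * (inv(b) * (inv(g(l, l)) * inv(inv(inv(d(d(l)))))))
  Push inv inside:  distribute inv over * and collapse double inv
  Combine occurrences:  inv(g(l, l)) * inv(g(l, l)) * inv(l) * inv(h(b * c, inv(l), c * l * l * l)) * inv(b) * inv(d(d(l)))
  Sort:  inv(b) * inv(d(d(l))) * inv(g(l, l)) * inv(g(l, l)) * inv(h(b * c, inv(l), c * l * l * l)) * inv(l)
  Rebuild:  d(inv(b) * inv(d(d(l))) * inv(g(l, l)) * inv(g(l, l)) * inv(h(b * c, inv(l), c * l * l * l)) * inv(l))
Right:  d(((inv(l) * inv(d(d(l)))) * inv(h(b * c, inv(l), ((l * inv(inv(l))) * c) * l))) * (inv(inv(inv(b) * b) * b) * inv(g(l, l))) * inv(g(l * (inv(b) * b), l)))
  Descend into:  ((inv(l) * inv(d(d(l)))) * inv(h(b * c, inv(l), ((l * inv(inv(l))) * c) * l))) * (inv(inv(inv(b) * b) * b) * inv(g(l, l))) * inv(g(l * (inv(b) * b), l))
  Push inv inside:  distribute inv over * and collapse double inv
  Combine occurrences:  inv(l) * inv(d(d(l))) * inv(h(b * c, inv(l), c * l * l * l)) * inv(b) * inv(g(l, l)) * inv(g(l, l))
  Order the arguments:  inv(b) * inv(d(d(l))) * inv(g(l, l)) * inv(g(l, l)) * inv(h(b * c, inv(l), c * l * l * l)) * inv(l)
  Put back:  d(inv(b) * inv(d(d(l))) * inv(g(l, l)) * inv(g(l, l)) * inv(h(b * c, inv(l), c * l * l * l)) * inv(l))

Answer: yes — both canonical forms are d(inv(b) * inv(d(d(l))) * inv(g(l, l)) * inv(g(l, l)) * inv(h(b * c, inv(l), c * l * l * l)) * inv(l))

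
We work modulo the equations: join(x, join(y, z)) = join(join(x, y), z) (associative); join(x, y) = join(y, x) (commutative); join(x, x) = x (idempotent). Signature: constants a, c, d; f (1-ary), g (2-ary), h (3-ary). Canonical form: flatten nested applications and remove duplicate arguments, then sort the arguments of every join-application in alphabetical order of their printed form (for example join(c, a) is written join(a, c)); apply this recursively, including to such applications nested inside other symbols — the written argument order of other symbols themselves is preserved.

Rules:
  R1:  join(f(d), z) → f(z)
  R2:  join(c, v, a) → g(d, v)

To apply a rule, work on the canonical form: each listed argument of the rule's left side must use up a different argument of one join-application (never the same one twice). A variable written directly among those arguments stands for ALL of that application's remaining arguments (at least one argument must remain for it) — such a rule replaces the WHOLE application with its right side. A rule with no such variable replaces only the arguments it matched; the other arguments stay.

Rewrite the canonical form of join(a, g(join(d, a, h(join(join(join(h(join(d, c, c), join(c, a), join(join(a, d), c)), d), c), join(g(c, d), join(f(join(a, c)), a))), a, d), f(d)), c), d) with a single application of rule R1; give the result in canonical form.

Canonical form:  join(a, d, g(join(a, d, f(d), h(join(a, c, d, f(join(a, c)), g(c, d), h(join(c, d), join(a, c), join(a, c, d))), a, d)), c))
Match R1:  consume f(d);  z := join(a, d, h(join(a, c, d, f(join(a, c)), g(c, d), h(join(c, d), join(a, c), join(a, c, d))), a, d))
Every leftover argument binds to the variable; the entire application is replaced.
Result:  join(a, d, g(f(join(a, d, h(join(a, c, d, f(join(a, c)), g(c, d), h(join(c, d), join(a, c), join(a, c, d))), a, d))), c))

Answer: join(a, d, g(f(join(a, d, h(join(a, c, d, f(join(a, c)), g(c, d), h(join(c, d), join(a, c), join(a, c, d))), a, d))), c))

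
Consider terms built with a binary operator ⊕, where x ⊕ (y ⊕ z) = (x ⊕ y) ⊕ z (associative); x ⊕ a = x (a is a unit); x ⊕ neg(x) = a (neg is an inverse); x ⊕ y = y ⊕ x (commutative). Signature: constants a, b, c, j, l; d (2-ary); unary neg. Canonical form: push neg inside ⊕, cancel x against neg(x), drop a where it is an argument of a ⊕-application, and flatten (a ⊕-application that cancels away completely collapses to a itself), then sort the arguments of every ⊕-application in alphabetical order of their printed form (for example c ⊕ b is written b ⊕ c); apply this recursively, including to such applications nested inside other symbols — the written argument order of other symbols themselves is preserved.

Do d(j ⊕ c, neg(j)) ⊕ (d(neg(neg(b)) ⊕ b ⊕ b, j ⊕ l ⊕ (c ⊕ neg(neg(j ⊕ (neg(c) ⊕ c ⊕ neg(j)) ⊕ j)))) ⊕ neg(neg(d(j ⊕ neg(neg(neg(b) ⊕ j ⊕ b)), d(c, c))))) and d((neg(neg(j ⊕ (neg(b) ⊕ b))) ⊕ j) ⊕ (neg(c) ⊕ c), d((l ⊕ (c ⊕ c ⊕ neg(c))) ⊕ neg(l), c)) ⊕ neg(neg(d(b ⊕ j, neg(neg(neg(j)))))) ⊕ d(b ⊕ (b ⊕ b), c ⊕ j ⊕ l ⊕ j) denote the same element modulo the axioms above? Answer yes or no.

Answer: no — d(b ⊕ b ⊕ b, c ⊕ j ⊕ j ⊕ l) ⊕ d(c ⊕ j, neg(j)) ⊕ d(j ⊕ j, d(c, c)) vs d(b ⊕ b ⊕ b, c ⊕ j ⊕ j ⊕ l) ⊕ d(b ⊕ j, neg(j)) ⊕ d(j ⊕ j, d(c, c))

Derivation:
Left:  d(j ⊕ c, neg(j)) ⊕ (d(neg(neg(b)) ⊕ b ⊕ b, j ⊕ l ⊕ (c ⊕ neg(neg(j ⊕ (neg(c) ⊕ c ⊕ neg(j)) ⊕ j)))) ⊕ neg(neg(d(j ⊕ neg(neg(neg(b) ⊕ j ⊕ b)), d(c, c)))))
  Push neg inside:  distribute neg over ⊕ and collapse double neg
  Collect terms:  d(c ⊕ j, neg(j)) ⊕ d(b ⊕ b ⊕ b, c ⊕ j ⊕ j ⊕ l) ⊕ d(j ⊕ j, d(c, c))
  Sort:  d(b ⊕ b ⊕ b, c ⊕ j ⊕ j ⊕ l) ⊕ d(c ⊕ j, neg(j)) ⊕ d(j ⊕ j, d(c, c))
Right:  d((neg(neg(j ⊕ (neg(b) ⊕ b))) ⊕ j) ⊕ (neg(c) ⊕ c), d((l ⊕ (c ⊕ c ⊕ neg(c))) ⊕ neg(l), c)) ⊕ neg(neg(d(b ⊕ j, neg(neg(neg(j)))))) ⊕ d(b ⊕ (b ⊕ b), c ⊕ j ⊕ l ⊕ j)
  Push neg inside:  distribute neg over ⊕ and collapse double neg
  Collect:  d(j ⊕ j, d(c, c)) ⊕ d(b ⊕ j, neg(j)) ⊕ d(b ⊕ b ⊕ b, c ⊕ j ⊕ j ⊕ l)
  Sort arguments:  d(b ⊕ b ⊕ b, c ⊕ j ⊕ j ⊕ l) ⊕ d(b ⊕ j, neg(j)) ⊕ d(j ⊕ j, d(c, c))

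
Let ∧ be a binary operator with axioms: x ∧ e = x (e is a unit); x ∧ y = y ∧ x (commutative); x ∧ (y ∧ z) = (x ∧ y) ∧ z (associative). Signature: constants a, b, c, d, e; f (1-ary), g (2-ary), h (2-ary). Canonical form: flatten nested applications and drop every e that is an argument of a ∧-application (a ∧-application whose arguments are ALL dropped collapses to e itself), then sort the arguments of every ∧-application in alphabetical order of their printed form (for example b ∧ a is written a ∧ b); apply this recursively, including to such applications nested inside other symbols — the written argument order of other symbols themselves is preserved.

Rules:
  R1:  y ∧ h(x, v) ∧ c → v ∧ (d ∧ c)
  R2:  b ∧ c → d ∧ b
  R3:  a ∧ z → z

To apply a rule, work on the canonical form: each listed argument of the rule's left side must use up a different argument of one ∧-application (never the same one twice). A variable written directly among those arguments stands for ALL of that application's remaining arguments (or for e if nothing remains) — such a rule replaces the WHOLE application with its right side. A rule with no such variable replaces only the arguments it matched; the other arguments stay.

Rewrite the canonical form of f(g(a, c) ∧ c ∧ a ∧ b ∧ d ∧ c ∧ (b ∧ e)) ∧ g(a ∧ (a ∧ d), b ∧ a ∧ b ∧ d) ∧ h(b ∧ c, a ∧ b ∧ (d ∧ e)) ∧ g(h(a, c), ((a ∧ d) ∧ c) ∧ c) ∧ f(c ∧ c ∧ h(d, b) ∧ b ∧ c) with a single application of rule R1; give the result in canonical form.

Canonical form:  f(a ∧ b ∧ b ∧ c ∧ c ∧ d ∧ g(a, c)) ∧ f(b ∧ c ∧ c ∧ c ∧ h(d, b)) ∧ g(a ∧ a ∧ d, a ∧ b ∧ b ∧ d) ∧ g(h(a, c), a ∧ c ∧ c ∧ d) ∧ h(b ∧ c, a ∧ b ∧ d)
Apply R1:  consuming c, h(d, b);  v := b, x := d, y := b ∧ c ∧ c
The variable takes the whole remainder — replace the entire application.
Giving:  f(a ∧ b ∧ b ∧ c ∧ c ∧ d ∧ g(a, c)) ∧ f(b ∧ c ∧ d) ∧ g(a ∧ a ∧ d, a ∧ b ∧ b ∧ d) ∧ g(h(a, c), a ∧ c ∧ c ∧ d) ∧ h(b ∧ c, a ∧ b ∧ d)

Answer: f(a ∧ b ∧ b ∧ c ∧ c ∧ d ∧ g(a, c)) ∧ f(b ∧ c ∧ d) ∧ g(a ∧ a ∧ d, a ∧ b ∧ b ∧ d) ∧ g(h(a, c), a ∧ c ∧ c ∧ d) ∧ h(b ∧ c, a ∧ b ∧ d)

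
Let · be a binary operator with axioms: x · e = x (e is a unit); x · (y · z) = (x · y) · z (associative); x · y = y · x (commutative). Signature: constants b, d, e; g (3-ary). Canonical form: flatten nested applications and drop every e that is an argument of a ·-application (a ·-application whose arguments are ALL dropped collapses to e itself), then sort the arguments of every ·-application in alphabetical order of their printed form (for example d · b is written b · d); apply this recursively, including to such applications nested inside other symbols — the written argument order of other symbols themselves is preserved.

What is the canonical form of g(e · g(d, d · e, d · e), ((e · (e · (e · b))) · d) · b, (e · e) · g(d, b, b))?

Answer: g(g(d, d, d), b · b · d, g(d, b, b))

Derivation:
Work inside:  ((e · (e · (e · b))) · d) · b
Merge nested applications:  e · e · e · b · d · b
Units out:  drop e (×3)
Sort arguments:  b · b · d
Rebuild:  g(g(d, d, d), b · b · d, g(d, b, b))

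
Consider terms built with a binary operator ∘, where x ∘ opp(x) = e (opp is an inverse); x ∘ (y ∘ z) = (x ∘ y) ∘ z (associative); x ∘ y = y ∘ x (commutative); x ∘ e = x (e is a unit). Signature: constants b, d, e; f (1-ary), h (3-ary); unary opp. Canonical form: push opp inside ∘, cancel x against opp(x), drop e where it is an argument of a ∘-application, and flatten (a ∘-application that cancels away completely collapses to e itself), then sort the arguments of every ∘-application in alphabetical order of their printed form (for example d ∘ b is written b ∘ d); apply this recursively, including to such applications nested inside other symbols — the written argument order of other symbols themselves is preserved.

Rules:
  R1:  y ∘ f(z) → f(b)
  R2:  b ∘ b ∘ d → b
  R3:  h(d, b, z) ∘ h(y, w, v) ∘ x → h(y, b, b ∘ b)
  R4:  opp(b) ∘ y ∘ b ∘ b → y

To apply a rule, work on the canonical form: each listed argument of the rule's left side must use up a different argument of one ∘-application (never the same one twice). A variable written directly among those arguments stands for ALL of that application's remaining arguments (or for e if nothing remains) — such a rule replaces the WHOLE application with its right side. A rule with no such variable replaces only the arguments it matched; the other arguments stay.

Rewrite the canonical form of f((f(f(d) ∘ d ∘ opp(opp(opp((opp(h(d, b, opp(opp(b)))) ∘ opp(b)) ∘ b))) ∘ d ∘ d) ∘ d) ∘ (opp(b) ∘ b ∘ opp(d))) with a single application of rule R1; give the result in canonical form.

Canonical form:  f(f(d ∘ d ∘ d ∘ f(d) ∘ h(d, b, b)))
Match R1:  consume f(d);  y := d ∘ d ∘ d ∘ h(d, b, b), z := d
The extension variable absorbs all remaining arguments, so the whole application is rewritten.
Giving:  f(f(f(b)))

Answer: f(f(f(b)))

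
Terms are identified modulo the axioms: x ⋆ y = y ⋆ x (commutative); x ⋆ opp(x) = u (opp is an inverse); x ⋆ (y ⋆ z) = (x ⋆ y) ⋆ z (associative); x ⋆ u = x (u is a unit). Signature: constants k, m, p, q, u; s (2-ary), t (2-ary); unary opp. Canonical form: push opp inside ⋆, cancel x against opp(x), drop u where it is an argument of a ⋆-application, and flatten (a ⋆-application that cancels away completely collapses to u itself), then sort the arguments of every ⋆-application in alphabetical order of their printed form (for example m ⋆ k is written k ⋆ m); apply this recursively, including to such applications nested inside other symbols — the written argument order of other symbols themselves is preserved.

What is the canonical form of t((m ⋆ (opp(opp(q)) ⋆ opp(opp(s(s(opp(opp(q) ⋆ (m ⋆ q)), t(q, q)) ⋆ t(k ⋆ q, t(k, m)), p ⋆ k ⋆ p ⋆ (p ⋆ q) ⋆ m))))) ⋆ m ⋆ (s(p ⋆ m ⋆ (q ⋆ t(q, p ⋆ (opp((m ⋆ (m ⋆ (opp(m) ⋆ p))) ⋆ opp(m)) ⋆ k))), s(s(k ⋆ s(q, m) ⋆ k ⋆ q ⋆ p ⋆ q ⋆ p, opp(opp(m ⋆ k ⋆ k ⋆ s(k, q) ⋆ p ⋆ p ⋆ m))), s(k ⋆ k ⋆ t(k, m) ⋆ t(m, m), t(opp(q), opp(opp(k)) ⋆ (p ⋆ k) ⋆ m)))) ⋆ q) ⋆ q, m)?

Descend into:  (m ⋆ (opp(opp(q)) ⋆ opp(opp(s(s(opp(opp(q) ⋆ (m ⋆ q)), t(q, q)) ⋆ t(k ⋆ q, t(k, m)), p ⋆ k ⋆ p ⋆ (p ⋆ q) ⋆ m))))) ⋆ m ⋆ (s(p ⋆ m ⋆ (q ⋆ t(q, p ⋆ (opp((m ⋆ (m ⋆ (opp(m) ⋆ p))) ⋆ opp(m)) ⋆ k))), s(s(k ⋆ s(q, m) ⋆ k ⋆ q ⋆ p ⋆ q ⋆ p, opp(opp(m ⋆ k ⋆ k ⋆ s(k, q) ⋆ p ⋆ p ⋆ m))), s(k ⋆ k ⋆ t(k, m) ⋆ t(m, m), t(opp(q), opp(opp(k)) ⋆ (p ⋆ k) ⋆ m)))) ⋆ q) ⋆ q
Push opp inside:  distribute opp over ⋆ and collapse double opp
Collect terms:  m ⋆ m ⋆ q ⋆ q ⋆ q ⋆ s(s(opp(m), t(q, q)) ⋆ t(k ⋆ q, t(k, m)), k ⋆ m ⋆ p ⋆ p ⋆ p ⋆ q) ⋆ s(m ⋆ p ⋆ q ⋆ t(q, k), s(s(k ⋆ k ⋆ p ⋆ p ⋆ q ⋆ q ⋆ s(q, m), k ⋆ k ⋆ m ⋆ m ⋆ p ⋆ p ⋆ s(k, q)), s(k ⋆ k ⋆ t(k, m) ⋆ t(m, m), t(opp(q), k ⋆ k ⋆ m ⋆ p))))
Sort arguments:  m ⋆ m ⋆ q ⋆ q ⋆ q ⋆ s(m ⋆ p ⋆ q ⋆ t(q, k), s(s(k ⋆ k ⋆ p ⋆ p ⋆ q ⋆ q ⋆ s(q, m), k ⋆ k ⋆ m ⋆ m ⋆ p ⋆ p ⋆ s(k, q)), s(k ⋆ k ⋆ t(k, m) ⋆ t(m, m), t(opp(q), k ⋆ k ⋆ m ⋆ p)))) ⋆ s(s(opp(m), t(q, q)) ⋆ t(k ⋆ q, t(k, m)), k ⋆ m ⋆ p ⋆ p ⋆ p ⋆ q)
Put back:  t(m ⋆ m ⋆ q ⋆ q ⋆ q ⋆ s(m ⋆ p ⋆ q ⋆ t(q, k), s(s(k ⋆ k ⋆ p ⋆ p ⋆ q ⋆ q ⋆ s(q, m), k ⋆ k ⋆ m ⋆ m ⋆ p ⋆ p ⋆ s(k, q)), s(k ⋆ k ⋆ t(k, m) ⋆ t(m, m), t(opp(q), k ⋆ k ⋆ m ⋆ p)))) ⋆ s(s(opp(m), t(q, q)) ⋆ t(k ⋆ q, t(k, m)), k ⋆ m ⋆ p ⋆ p ⋆ p ⋆ q), m)

Answer: t(m ⋆ m ⋆ q ⋆ q ⋆ q ⋆ s(m ⋆ p ⋆ q ⋆ t(q, k), s(s(k ⋆ k ⋆ p ⋆ p ⋆ q ⋆ q ⋆ s(q, m), k ⋆ k ⋆ m ⋆ m ⋆ p ⋆ p ⋆ s(k, q)), s(k ⋆ k ⋆ t(k, m) ⋆ t(m, m), t(opp(q), k ⋆ k ⋆ m ⋆ p)))) ⋆ s(s(opp(m), t(q, q)) ⋆ t(k ⋆ q, t(k, m)), k ⋆ m ⋆ p ⋆ p ⋆ p ⋆ q), m)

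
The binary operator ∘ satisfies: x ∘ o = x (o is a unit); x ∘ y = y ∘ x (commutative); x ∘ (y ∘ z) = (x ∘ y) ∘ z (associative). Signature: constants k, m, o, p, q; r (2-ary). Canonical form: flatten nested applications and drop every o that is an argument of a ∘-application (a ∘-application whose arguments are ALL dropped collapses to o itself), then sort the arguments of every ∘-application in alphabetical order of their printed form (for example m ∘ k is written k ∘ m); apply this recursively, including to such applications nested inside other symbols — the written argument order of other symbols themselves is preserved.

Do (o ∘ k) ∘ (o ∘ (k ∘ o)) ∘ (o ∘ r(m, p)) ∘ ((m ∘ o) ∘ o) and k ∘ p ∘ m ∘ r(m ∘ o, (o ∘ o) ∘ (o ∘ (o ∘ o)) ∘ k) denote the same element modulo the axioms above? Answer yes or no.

Answer: no — k ∘ k ∘ m ∘ r(m, p) vs k ∘ m ∘ p ∘ r(m, k)

Derivation:
Left:  (o ∘ k) ∘ (o ∘ (k ∘ o)) ∘ (o ∘ r(m, p)) ∘ ((m ∘ o) ∘ o)
  Flatten:  o ∘ k ∘ o ∘ k ∘ o ∘ o ∘ r(m, p) ∘ m ∘ o ∘ o
  Drop the unit:  drop o (×6)
  Sort arguments:  k ∘ k ∘ m ∘ r(m, p)
Right:  k ∘ p ∘ m ∘ r(m ∘ o, (o ∘ o) ∘ (o ∘ (o ∘ o)) ∘ k)
  Inside:  r(m ∘ o, (o ∘ o) ∘ (o ∘ (o ∘ o)) ∘ k)  →  r(m, k)
  Order the arguments:  k ∘ m ∘ p ∘ r(m, k)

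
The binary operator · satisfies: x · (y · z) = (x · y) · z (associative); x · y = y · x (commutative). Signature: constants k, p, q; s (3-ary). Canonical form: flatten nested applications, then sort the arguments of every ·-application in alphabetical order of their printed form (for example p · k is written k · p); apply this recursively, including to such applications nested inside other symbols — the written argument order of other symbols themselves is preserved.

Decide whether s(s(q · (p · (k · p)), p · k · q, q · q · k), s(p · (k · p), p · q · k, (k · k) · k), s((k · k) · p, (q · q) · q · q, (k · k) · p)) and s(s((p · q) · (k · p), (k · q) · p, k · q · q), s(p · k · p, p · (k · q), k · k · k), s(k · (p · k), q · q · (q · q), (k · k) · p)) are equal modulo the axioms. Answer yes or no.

Left:  s(s(q · (p · (k · p)), p · k · q, q · q · k), s(p · (k · p), p · q · k, (k · k) · k), s((k · k) · p, (q · q) · q · q, (k · k) · p))
  Work inside:  q · (p · (k · p))
  Merge nested applications:  q · p · k · p
  Order the arguments:  k · p · p · q
  Rebuild:  s(s(k · p · p · q, k · p · q, k · q · q), s(k · p · p, k · p · q, k · k · k), s(k · k · p, q · q · q · q, k · k · p))
Right:  s(s((p · q) · (k · p), (k · q) · p, k · q · q), s(p · k · p, p · (k · q), k · k · k), s(k · (p · k), q · q · (q · q), (k · k) · p))
  Descend into:  (p · q) · (k · p)
  Merge nested applications:  p · q · k · p
  Sort arguments:  k · p · p · q
  Put back:  s(s(k · p · p · q, k · p · q, k · q · q), s(k · p · p, k · p · q, k · k · k), s(k · k · p, q · q · q · q, k · k · p))

Answer: yes — both canonical forms are s(s(k · p · p · q, k · p · q, k · q · q), s(k · p · p, k · p · q, k · k · k), s(k · k · p, q · q · q · q, k · k · p))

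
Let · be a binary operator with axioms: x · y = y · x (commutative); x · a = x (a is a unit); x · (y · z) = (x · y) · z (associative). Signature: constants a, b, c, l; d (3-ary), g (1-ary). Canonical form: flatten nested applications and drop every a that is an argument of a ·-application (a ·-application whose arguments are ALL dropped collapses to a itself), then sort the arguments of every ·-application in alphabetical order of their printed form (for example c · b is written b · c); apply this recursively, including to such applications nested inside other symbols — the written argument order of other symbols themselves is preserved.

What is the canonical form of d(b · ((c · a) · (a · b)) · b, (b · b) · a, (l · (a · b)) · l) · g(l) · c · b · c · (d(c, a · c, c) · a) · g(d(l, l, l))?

Answer: b · c · c · d(b · b · b · c, b · b, b · l · l) · d(c, c, c) · g(d(l, l, l)) · g(l)

Derivation:
Flatten:  d(b · ((c · a) · (a · b)) · b, (b · b) · a, (l · (a · b)) · l) · g(l) · c · b · c · d(c, a · c, c) · a · g(d(l, l, l))
Inside:  d(b · ((c · a) · (a · b)) · b, (b · b) · a, (l · (a · b)) · l)  →  d(b · b · b · c, b · b, b · l · l)
Inside:  d(c, a · c, c)  →  d(c, c, c)
Units out:  drop a
Order the arguments:  b · c · c · d(b · b · b · c, b · b, b · l · l) · d(c, c, c) · g(d(l, l, l)) · g(l)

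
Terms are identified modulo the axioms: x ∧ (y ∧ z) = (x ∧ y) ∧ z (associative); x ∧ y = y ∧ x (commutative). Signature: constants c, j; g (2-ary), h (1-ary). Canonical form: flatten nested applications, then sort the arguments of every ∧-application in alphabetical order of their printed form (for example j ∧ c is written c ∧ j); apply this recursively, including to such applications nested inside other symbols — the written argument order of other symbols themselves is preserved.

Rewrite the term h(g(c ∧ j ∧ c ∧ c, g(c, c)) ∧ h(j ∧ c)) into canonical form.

Work inside:  g(c ∧ j ∧ c ∧ c, g(c, c)) ∧ h(j ∧ c)
Canonicalize subterm:  g(c ∧ j ∧ c ∧ c, g(c, c))  →  g(c ∧ c ∧ c ∧ j, g(c, c))
Canonicalize subterm:  h(j ∧ c)  →  h(c ∧ j)
Sort arguments:  g(c ∧ c ∧ c ∧ j, g(c, c)) ∧ h(c ∧ j)
Reassemble:  h(g(c ∧ c ∧ c ∧ j, g(c, c)) ∧ h(c ∧ j))

Answer: h(g(c ∧ c ∧ c ∧ j, g(c, c)) ∧ h(c ∧ j))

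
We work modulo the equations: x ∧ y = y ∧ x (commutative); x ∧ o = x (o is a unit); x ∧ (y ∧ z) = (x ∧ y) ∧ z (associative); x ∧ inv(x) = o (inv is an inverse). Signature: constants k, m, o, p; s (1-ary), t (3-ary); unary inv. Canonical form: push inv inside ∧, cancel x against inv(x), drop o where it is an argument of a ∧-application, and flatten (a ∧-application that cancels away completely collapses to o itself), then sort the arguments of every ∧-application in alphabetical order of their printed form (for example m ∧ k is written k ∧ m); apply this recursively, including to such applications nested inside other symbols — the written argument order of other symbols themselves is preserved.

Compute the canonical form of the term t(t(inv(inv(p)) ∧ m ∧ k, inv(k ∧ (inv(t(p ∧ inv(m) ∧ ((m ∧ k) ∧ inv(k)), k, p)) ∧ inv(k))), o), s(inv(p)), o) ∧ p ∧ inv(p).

Answer: t(t(k ∧ m ∧ p, t(p, k, p), o), s(inv(p)), o)

Derivation:
Push inv inside:  distribute inv over ∧ and collapse double inv
Cancel inverse pairs:  p cancels
Combine occurrences:  t(t(k ∧ m ∧ p, t(p, k, p), o), s(inv(p)), o)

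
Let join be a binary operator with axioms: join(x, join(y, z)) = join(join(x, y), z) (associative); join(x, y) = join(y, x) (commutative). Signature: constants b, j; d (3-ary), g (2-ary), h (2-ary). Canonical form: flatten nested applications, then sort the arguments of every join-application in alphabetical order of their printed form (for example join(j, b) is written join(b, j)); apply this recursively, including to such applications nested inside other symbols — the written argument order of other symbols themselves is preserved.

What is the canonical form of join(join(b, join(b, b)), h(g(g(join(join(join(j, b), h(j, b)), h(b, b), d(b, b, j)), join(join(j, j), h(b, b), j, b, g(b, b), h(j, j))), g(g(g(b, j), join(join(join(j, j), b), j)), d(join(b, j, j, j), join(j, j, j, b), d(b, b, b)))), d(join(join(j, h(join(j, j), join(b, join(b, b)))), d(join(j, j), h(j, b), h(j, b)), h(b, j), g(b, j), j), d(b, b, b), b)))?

Answer: join(b, b, b, h(g(g(join(b, d(b, b, j), h(b, b), h(j, b), j), join(b, g(b, b), h(b, b), h(j, j), j, j, j)), g(g(g(b, j), join(b, j, j, j)), d(join(b, j, j, j), join(b, j, j, j), d(b, b, b)))), d(join(d(join(j, j), h(j, b), h(j, b)), g(b, j), h(b, j), h(join(j, j), join(b, b, b)), j, j), d(b, b, b), b)))

Derivation:
Un-nest:  join(b, b, b, h(g(g(join(join(join(j, b), h(j, b)), h(b, b), d(b, b, j)), join(join(j, j), h(b, b), j, b, g(b, b), h(j, j))), g(g(g(b, j), join(join(join(j, j), b), j)), d(join(b, j, j, j), join(j, j, j, b), d(b, b, b)))), d(join(join(j, h(join(j, j), join(b, join(b, b)))), d(join(j, j), h(j, b), h(j, b)), h(b, j), g(b, j), j), d(b, b, b), b)))
Simplify inside:  h(g(g(join(join(join(j, b), h(j, b)), h(b, b), d(b, b, j)), join(join(j, j), h(b, b), j, b, g(b, b), h(j, j))), g(g(g(b, j), join(join(join(j, j), b), j)), d(join(b, j, j, j), join(j, j, j, b), d(b, b, b)))), d(join(join(j, h(join(j, j), join(b, join(b, b)))), d(join(j, j), h(j, b), h(j, b)), h(b, j), g(b, j), j), d(b, b, b), b))  →  h(g(g(join(b, d(b, b, j), h(b, b), h(j, b), j), join(b, g(b, b), h(b, b), h(j, j), j, j, j)), g(g(g(b, j), join(b, j, j, j)), d(join(b, j, j, j), join(b, j, j, j), d(b, b, b)))), d(join(d(join(j, j), h(j, b), h(j, b)), g(b, j), h(b, j), h(join(j, j), join(b, b, b)), j, j), d(b, b, b), b))
Sort:  join(b, b, b, h(g(g(join(b, d(b, b, j), h(b, b), h(j, b), j), join(b, g(b, b), h(b, b), h(j, j), j, j, j)), g(g(g(b, j), join(b, j, j, j)), d(join(b, j, j, j), join(b, j, j, j), d(b, b, b)))), d(join(d(join(j, j), h(j, b), h(j, b)), g(b, j), h(b, j), h(join(j, j), join(b, b, b)), j, j), d(b, b, b), b)))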